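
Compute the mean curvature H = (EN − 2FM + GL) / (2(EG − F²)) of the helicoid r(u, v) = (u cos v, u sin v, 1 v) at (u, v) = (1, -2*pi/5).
H = 0

With E = 1, F = 0, G = u^2 + 1, L = 0, M = -1/sqrt(u^2 + 1), N = 0, assemble
  H = (EN − 2FM + GL) / (2(EG − F²)) = 0.
At (u, v) = (1, -2*pi/5): H = 0.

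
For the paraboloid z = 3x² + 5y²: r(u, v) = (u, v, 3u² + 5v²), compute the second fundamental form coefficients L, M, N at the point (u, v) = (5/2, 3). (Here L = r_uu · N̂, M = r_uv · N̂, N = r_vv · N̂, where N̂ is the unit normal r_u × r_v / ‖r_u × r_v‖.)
L = 3*sqrt(1126)/563;  M = 0;  N = 5*sqrt(1126)/563

Compute the unit normal N̂(u, v) = (-6*u/sqrt(36*u^2 + 100*v^2 + 1), -10*v/sqrt(36*u^2 + 100*v^2 + 1), 1/sqrt(36*u^2 + 100*v^2 + 1)), and the second partials r_uu, r_uv, r_vv. Take dot products:
  L(u, v) = r_uu · N̂ = 6/sqrt(36*u^2 + 100*v^2 + 1),
  M(u, v) = r_uv · N̂ = 0,
  N(u, v) = r_vv · N̂ = 10/sqrt(36*u^2 + 100*v^2 + 1).
Evaluating at (u, v) = (5/2, 3):
  L = 3*sqrt(1126)/563, M = 0, N = 5*sqrt(1126)/563.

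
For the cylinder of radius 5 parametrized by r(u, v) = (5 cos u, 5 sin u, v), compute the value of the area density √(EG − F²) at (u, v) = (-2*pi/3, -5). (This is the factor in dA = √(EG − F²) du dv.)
√(EG − F²)|_{(-2*pi/3, -5)} = 5

E = 25, F = 0, G = 1, so EG − F² = 25. Taking the positive square root: √(EG − F²) = 5. At (u, v) = (-2*pi/3, -5): 5.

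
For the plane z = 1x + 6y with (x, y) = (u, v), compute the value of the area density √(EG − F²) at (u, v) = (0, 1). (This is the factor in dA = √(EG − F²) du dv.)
√(EG − F²)|_{(0, 1)} = sqrt(38)

E = 2, F = 6, G = 37, so EG − F² = 38. Taking the positive square root: √(EG − F²) = sqrt(38). At (u, v) = (0, 1): sqrt(38).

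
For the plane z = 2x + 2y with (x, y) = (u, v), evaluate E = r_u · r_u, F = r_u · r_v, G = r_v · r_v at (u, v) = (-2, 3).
E = 5;  F = 4;  G = 5

Partials: r_u = (1, 0, 2), r_v = (0, 1, 2). As functions of (u, v):
  E = r_u · r_u = 5,
  F = r_u · r_v = 4,
  G = r_v · r_v = 5.
Evaluating at (u, v) = (-2, 3): E = 5, F = 4, G = 5.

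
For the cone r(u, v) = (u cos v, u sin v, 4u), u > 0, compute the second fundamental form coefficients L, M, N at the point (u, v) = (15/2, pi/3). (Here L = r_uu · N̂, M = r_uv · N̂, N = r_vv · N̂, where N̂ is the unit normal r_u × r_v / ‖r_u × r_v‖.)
L = 0;  M = 0;  N = 30*sqrt(17)/17

Compute the unit normal N̂(u, v) = (-4*sqrt(17)*u*cos(v)/(17*Abs(u)), -4*sqrt(17)*u*sin(v)/(17*Abs(u)), sqrt(17)*u/(17*Abs(u))), and the second partials r_uu, r_uv, r_vv. Take dot products:
  L(u, v) = r_uu · N̂ = 0,
  M(u, v) = r_uv · N̂ = 0,
  N(u, v) = r_vv · N̂ = 4*sqrt(17)*u^2/(17*Abs(u)).
Evaluating at (u, v) = (15/2, pi/3):
  L = 0, M = 0, N = 30*sqrt(17)/17.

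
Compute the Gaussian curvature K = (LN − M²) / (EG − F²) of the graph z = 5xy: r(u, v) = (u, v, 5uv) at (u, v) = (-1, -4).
K = -25/181476

Coefficients of the first fundamental form: E = 25*v^2 + 1, F = 25*u*v, G = 25*u^2 + 1.
Coefficients of the second fundamental form: L = 0, M = 5/sqrt(25*u^2 + 25*v^2 + 1), N = 0.
Assemble K = (LN − M²)/(EG − F²) = -25/(625*u^4 + 1250*u^2*v^2 + 50*u^2 + 625*v^4 + 50*v^2 + 1). At (u, v) = (-1, -4): K = -25/181476.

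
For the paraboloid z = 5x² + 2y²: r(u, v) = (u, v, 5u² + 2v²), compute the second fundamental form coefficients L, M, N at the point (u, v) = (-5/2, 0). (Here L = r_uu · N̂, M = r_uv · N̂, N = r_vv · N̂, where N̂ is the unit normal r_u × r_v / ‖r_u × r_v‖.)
L = 5*sqrt(626)/313;  M = 0;  N = 2*sqrt(626)/313

Compute the unit normal N̂(u, v) = (-10*u/sqrt(100*u^2 + 16*v^2 + 1), -4*v/sqrt(100*u^2 + 16*v^2 + 1), 1/sqrt(100*u^2 + 16*v^2 + 1)), and the second partials r_uu, r_uv, r_vv. Take dot products:
  L(u, v) = r_uu · N̂ = 10/sqrt(100*u^2 + 16*v^2 + 1),
  M(u, v) = r_uv · N̂ = 0,
  N(u, v) = r_vv · N̂ = 4/sqrt(100*u^2 + 16*v^2 + 1).
Evaluating at (u, v) = (-5/2, 0):
  L = 5*sqrt(626)/313, M = 0, N = 2*sqrt(626)/313.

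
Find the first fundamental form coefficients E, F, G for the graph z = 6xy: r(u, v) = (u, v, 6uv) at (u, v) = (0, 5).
E = 901;  F = 0;  G = 1

Partials: r_u = (1, 0, 6*v), r_v = (0, 1, 6*u). As functions of (u, v):
  E = r_u · r_u = 36*v^2 + 1,
  F = r_u · r_v = 36*u*v,
  G = r_v · r_v = 36*u^2 + 1.
Evaluating at (u, v) = (0, 5): E = 901, F = 0, G = 1.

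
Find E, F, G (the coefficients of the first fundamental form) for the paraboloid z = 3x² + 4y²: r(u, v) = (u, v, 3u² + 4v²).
E = 36*u^2 + 1;  F = 48*u*v;  G = 64*v^2 + 1

Compute partials: r_u = (1, 0, 6*u), r_v = (0, 1, 8*v). Then
  E = r_u · r_u = 36*u^2 + 1,
  F = r_u · r_v = 48*u*v,
  G = r_v · r_v = 64*v^2 + 1.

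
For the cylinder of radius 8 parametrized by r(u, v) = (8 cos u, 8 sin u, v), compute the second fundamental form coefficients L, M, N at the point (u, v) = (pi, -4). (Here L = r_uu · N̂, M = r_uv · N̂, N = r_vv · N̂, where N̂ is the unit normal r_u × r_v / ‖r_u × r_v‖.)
L = -8;  M = 0;  N = 0

Compute the unit normal N̂(u, v) = (cos(u), sin(u), 0), and the second partials r_uu, r_uv, r_vv. Take dot products:
  L(u, v) = r_uu · N̂ = -8,
  M(u, v) = r_uv · N̂ = 0,
  N(u, v) = r_vv · N̂ = 0.
Evaluating at (u, v) = (pi, -4):
  L = -8, M = 0, N = 0.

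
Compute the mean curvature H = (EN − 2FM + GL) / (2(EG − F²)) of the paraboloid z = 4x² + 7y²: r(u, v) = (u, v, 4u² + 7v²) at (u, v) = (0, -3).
H = 7067*sqrt(1765)/3115225

With E = 64*u^2 + 1, F = 112*u*v, G = 196*v^2 + 1, L = 8/sqrt(64*u^2 + 196*v^2 + 1), M = 0, N = 14/sqrt(64*u^2 + 196*v^2 + 1), assemble
  H = (EN − 2FM + GL) / (2(EG − F²)) = (448*u^2 + 784*v^2 + 11)/(64*u^2 + 196*v^2 + 1)^(3/2).
At (u, v) = (0, -3): H = 7067*sqrt(1765)/3115225.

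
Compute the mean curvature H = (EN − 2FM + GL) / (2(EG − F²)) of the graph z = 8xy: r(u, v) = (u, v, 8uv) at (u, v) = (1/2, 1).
H = -256/729

With E = 64*v^2 + 1, F = 64*u*v, G = 64*u^2 + 1, L = 0, M = 8/sqrt(64*u^2 + 64*v^2 + 1), N = 0, assemble
  H = (EN − 2FM + GL) / (2(EG − F²)) = -512*u*v/(64*u^2 + 64*v^2 + 1)^(3/2).
At (u, v) = (1/2, 1): H = -256/729.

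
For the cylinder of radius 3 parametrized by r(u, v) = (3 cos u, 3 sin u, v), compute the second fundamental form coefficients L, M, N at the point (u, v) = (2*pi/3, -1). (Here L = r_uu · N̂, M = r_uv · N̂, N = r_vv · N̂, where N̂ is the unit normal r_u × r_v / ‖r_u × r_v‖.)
L = -3;  M = 0;  N = 0

Compute the unit normal N̂(u, v) = (cos(u), sin(u), 0), and the second partials r_uu, r_uv, r_vv. Take dot products:
  L(u, v) = r_uu · N̂ = -3,
  M(u, v) = r_uv · N̂ = 0,
  N(u, v) = r_vv · N̂ = 0.
Evaluating at (u, v) = (2*pi/3, -1):
  L = -3, M = 0, N = 0.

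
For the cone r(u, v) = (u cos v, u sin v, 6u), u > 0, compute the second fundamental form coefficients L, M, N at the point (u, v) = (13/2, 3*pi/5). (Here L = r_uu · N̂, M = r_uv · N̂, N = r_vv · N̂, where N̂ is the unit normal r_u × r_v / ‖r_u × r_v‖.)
L = 0;  M = 0;  N = 39*sqrt(37)/37

Compute the unit normal N̂(u, v) = (-6*sqrt(37)*u*cos(v)/(37*Abs(u)), -6*sqrt(37)*u*sin(v)/(37*Abs(u)), sqrt(37)*u/(37*Abs(u))), and the second partials r_uu, r_uv, r_vv. Take dot products:
  L(u, v) = r_uu · N̂ = 0,
  M(u, v) = r_uv · N̂ = 0,
  N(u, v) = r_vv · N̂ = 6*sqrt(37)*u^2/(37*Abs(u)).
Evaluating at (u, v) = (13/2, 3*pi/5):
  L = 0, M = 0, N = 39*sqrt(37)/37.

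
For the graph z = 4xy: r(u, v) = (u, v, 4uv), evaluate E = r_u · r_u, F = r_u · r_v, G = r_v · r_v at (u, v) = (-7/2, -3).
E = 145;  F = 168;  G = 197

Partials: r_u = (1, 0, 4*v), r_v = (0, 1, 4*u). As functions of (u, v):
  E = r_u · r_u = 16*v^2 + 1,
  F = r_u · r_v = 16*u*v,
  G = r_v · r_v = 16*u^2 + 1.
Evaluating at (u, v) = (-7/2, -3): E = 145, F = 168, G = 197.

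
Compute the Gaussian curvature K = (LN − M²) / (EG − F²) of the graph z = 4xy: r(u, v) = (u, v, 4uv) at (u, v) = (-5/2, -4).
K = -16/127449

Coefficients of the first fundamental form: E = 16*v^2 + 1, F = 16*u*v, G = 16*u^2 + 1.
Coefficients of the second fundamental form: L = 0, M = 4/sqrt(16*u^2 + 16*v^2 + 1), N = 0.
Assemble K = (LN − M²)/(EG − F²) = -16/(256*u^4 + 512*u^2*v^2 + 32*u^2 + 256*v^4 + 32*v^2 + 1). At (u, v) = (-5/2, -4): K = -16/127449.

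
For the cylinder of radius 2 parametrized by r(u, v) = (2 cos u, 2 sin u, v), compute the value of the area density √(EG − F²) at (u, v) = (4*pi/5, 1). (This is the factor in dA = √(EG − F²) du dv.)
√(EG − F²)|_{(4*pi/5, 1)} = 2

E = 4, F = 0, G = 1, so EG − F² = 4. Taking the positive square root: √(EG − F²) = 2. At (u, v) = (4*pi/5, 1): 2.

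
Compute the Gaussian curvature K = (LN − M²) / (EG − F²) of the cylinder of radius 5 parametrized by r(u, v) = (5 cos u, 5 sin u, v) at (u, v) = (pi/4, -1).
K = 0

Coefficients of the first fundamental form: E = 25, F = 0, G = 1.
Coefficients of the second fundamental form: L = -5, M = 0, N = 0.
Assemble K = (LN − M²)/(EG − F²) = 0. At (u, v) = (pi/4, -1): K = 0.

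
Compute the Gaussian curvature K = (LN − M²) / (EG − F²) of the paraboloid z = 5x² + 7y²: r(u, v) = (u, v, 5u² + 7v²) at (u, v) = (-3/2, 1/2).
K = 28/15125

Coefficients of the first fundamental form: E = 100*u^2 + 1, F = 140*u*v, G = 196*v^2 + 1.
Coefficients of the second fundamental form: L = 10/sqrt(100*u^2 + 196*v^2 + 1), M = 0, N = 14/sqrt(100*u^2 + 196*v^2 + 1).
Assemble K = (LN − M²)/(EG − F²) = 140/(10000*u^4 + 39200*u^2*v^2 + 200*u^2 + 38416*v^4 + 392*v^2 + 1). At (u, v) = (-3/2, 1/2): K = 28/15125.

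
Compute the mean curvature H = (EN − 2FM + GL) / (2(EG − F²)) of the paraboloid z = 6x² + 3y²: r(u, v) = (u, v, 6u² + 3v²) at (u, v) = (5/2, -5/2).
H = 4059*sqrt(1126)/1267876

With E = 144*u^2 + 1, F = 72*u*v, G = 36*v^2 + 1, L = 12/sqrt(144*u^2 + 36*v^2 + 1), M = 0, N = 6/sqrt(144*u^2 + 36*v^2 + 1), assemble
  H = (EN − 2FM + GL) / (2(EG − F²)) = 9*(48*u^2 + 24*v^2 + 1)/(144*u^2 + 36*v^2 + 1)^(3/2).
At (u, v) = (5/2, -5/2): H = 4059*sqrt(1126)/1267876.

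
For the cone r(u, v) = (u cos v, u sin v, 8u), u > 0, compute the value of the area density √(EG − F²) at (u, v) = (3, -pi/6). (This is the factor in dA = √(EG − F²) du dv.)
√(EG − F²)|_{(3, -pi/6)} = 3*sqrt(65)

E = 65, F = 0, G = u^2, so EG − F² = 65*u^2. Taking the positive square root: √(EG − F²) = sqrt(65)*Abs(u). At (u, v) = (3, -pi/6): 3*sqrt(65).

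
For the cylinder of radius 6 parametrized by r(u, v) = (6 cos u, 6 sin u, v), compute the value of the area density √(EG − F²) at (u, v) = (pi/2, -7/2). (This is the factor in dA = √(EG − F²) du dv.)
√(EG − F²)|_{(pi/2, -7/2)} = 6

E = 36, F = 0, G = 1, so EG − F² = 36. Taking the positive square root: √(EG − F²) = 6. At (u, v) = (pi/2, -7/2): 6.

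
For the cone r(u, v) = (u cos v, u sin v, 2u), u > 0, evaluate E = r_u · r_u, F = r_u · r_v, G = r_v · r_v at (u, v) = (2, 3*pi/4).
E = 5;  F = 0;  G = 4

Partials: r_u = (cos(v), sin(v), 2), r_v = (-u*sin(v), u*cos(v), 0). As functions of (u, v):
  E = r_u · r_u = 5,
  F = r_u · r_v = 0,
  G = r_v · r_v = u^2.
Evaluating at (u, v) = (2, 3*pi/4): E = 5, F = 0, G = 4.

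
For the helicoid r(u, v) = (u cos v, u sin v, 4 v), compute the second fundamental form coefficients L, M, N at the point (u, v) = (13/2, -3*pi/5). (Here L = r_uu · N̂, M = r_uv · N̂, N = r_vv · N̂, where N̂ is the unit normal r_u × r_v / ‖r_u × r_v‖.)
L = 0;  M = -8*sqrt(233)/233;  N = 0

Compute the unit normal N̂(u, v) = (4*sin(v)/sqrt(u^2 + 16), -4*cos(v)/sqrt(u^2 + 16), u/sqrt(u^2 + 16)), and the second partials r_uu, r_uv, r_vv. Take dot products:
  L(u, v) = r_uu · N̂ = 0,
  M(u, v) = r_uv · N̂ = -4/sqrt(u^2 + 16),
  N(u, v) = r_vv · N̂ = 0.
Evaluating at (u, v) = (13/2, -3*pi/5):
  L = 0, M = -8*sqrt(233)/233, N = 0.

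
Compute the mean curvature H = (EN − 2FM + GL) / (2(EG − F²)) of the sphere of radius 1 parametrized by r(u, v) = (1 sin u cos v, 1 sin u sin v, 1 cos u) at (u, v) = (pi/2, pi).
H = -1

With E = 1, F = 0, G = sin(u)^2, L = -sin(u)/Abs(sin(u)), M = 0, N = -sin(u)^3/Abs(sin(u)), assemble
  H = (EN − 2FM + GL) / (2(EG − F²)) = -sin(u)/Abs(sin(u)).
At (u, v) = (pi/2, pi): H = -1.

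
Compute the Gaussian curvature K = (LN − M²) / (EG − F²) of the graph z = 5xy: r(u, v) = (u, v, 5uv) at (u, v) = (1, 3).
K = -25/63001

Coefficients of the first fundamental form: E = 25*v^2 + 1, F = 25*u*v, G = 25*u^2 + 1.
Coefficients of the second fundamental form: L = 0, M = 5/sqrt(25*u^2 + 25*v^2 + 1), N = 0.
Assemble K = (LN − M²)/(EG − F²) = -25/(625*u^4 + 1250*u^2*v^2 + 50*u^2 + 625*v^4 + 50*v^2 + 1). At (u, v) = (1, 3): K = -25/63001.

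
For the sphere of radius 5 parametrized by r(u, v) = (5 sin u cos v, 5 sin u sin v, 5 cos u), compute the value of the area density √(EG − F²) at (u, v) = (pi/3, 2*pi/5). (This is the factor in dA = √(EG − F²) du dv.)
√(EG − F²)|_{(pi/3, 2*pi/5)} = 25*sqrt(3)/2

E = 25, F = 0, G = 25*sin(u)^2, so EG − F² = 625*sin(u)^2. Taking the positive square root: √(EG − F²) = 25*Abs(sin(u)). At (u, v) = (pi/3, 2*pi/5): 25*sqrt(3)/2.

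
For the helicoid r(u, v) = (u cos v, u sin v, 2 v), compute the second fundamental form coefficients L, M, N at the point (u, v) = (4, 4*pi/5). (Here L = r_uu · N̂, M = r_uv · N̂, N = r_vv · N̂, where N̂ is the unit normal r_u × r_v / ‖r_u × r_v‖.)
L = 0;  M = -sqrt(5)/5;  N = 0

Compute the unit normal N̂(u, v) = (2*sin(v)/sqrt(u^2 + 4), -2*cos(v)/sqrt(u^2 + 4), u/sqrt(u^2 + 4)), and the second partials r_uu, r_uv, r_vv. Take dot products:
  L(u, v) = r_uu · N̂ = 0,
  M(u, v) = r_uv · N̂ = -2/sqrt(u^2 + 4),
  N(u, v) = r_vv · N̂ = 0.
Evaluating at (u, v) = (4, 4*pi/5):
  L = 0, M = -sqrt(5)/5, N = 0.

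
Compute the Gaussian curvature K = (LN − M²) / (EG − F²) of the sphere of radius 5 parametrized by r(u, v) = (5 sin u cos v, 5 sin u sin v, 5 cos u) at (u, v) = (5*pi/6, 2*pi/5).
K = 1/25

Coefficients of the first fundamental form: E = 25, F = 0, G = 25*sin(u)^2.
Coefficients of the second fundamental form: L = -5*sin(u)/Abs(sin(u)), M = 0, N = -5*sin(u)^3/Abs(sin(u)).
Assemble K = (LN − M²)/(EG − F²) = 1/25. At (u, v) = (5*pi/6, 2*pi/5): K = 1/25.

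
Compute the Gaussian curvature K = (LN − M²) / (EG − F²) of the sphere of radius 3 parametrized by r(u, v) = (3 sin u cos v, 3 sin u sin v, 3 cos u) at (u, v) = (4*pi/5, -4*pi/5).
K = 1/9

Coefficients of the first fundamental form: E = 9, F = 0, G = 9*sin(u)^2.
Coefficients of the second fundamental form: L = -3*sin(u)/Abs(sin(u)), M = 0, N = -3*sin(u)^3/Abs(sin(u)).
Assemble K = (LN − M²)/(EG − F²) = 1/9. At (u, v) = (4*pi/5, -4*pi/5): K = 1/9.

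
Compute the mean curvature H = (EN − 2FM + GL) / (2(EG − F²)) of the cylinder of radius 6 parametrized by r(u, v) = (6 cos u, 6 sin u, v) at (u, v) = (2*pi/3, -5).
H = -1/12

With E = 36, F = 0, G = 1, L = -6, M = 0, N = 0, assemble
  H = (EN − 2FM + GL) / (2(EG − F²)) = -1/12.
At (u, v) = (2*pi/3, -5): H = -1/12.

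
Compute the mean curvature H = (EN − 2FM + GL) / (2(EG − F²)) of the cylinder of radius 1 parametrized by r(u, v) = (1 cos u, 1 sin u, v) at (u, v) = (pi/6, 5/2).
H = -1/2

With E = 1, F = 0, G = 1, L = -1, M = 0, N = 0, assemble
  H = (EN − 2FM + GL) / (2(EG − F²)) = -1/2.
At (u, v) = (pi/6, 5/2): H = -1/2.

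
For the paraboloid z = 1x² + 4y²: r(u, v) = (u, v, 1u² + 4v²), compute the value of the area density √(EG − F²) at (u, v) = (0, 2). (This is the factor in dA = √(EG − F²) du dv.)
√(EG − F²)|_{(0, 2)} = sqrt(257)

E = 4*u^2 + 1, F = 16*u*v, G = 64*v^2 + 1, so EG − F² = 4*u^2 + 64*v^2 + 1. Taking the positive square root: √(EG − F²) = sqrt(4*u^2 + 64*v^2 + 1). At (u, v) = (0, 2): sqrt(257).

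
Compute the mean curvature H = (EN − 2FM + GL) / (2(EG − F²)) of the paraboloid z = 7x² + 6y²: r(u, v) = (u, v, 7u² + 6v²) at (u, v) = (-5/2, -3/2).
H = 9631*sqrt(62)/480500

With E = 196*u^2 + 1, F = 168*u*v, G = 144*v^2 + 1, L = 14/sqrt(196*u^2 + 144*v^2 + 1), M = 0, N = 12/sqrt(196*u^2 + 144*v^2 + 1), assemble
  H = (EN − 2FM + GL) / (2(EG − F²)) = (1176*u^2 + 1008*v^2 + 13)/(196*u^2 + 144*v^2 + 1)^(3/2).
At (u, v) = (-5/2, -3/2): H = 9631*sqrt(62)/480500.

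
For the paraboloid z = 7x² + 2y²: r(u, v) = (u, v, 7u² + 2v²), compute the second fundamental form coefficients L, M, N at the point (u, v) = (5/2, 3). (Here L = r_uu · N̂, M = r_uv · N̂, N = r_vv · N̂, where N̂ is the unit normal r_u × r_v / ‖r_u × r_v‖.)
L = 7*sqrt(1370)/685;  M = 0;  N = 2*sqrt(1370)/685

Compute the unit normal N̂(u, v) = (-14*u/sqrt(196*u^2 + 16*v^2 + 1), -4*v/sqrt(196*u^2 + 16*v^2 + 1), 1/sqrt(196*u^2 + 16*v^2 + 1)), and the second partials r_uu, r_uv, r_vv. Take dot products:
  L(u, v) = r_uu · N̂ = 14/sqrt(196*u^2 + 16*v^2 + 1),
  M(u, v) = r_uv · N̂ = 0,
  N(u, v) = r_vv · N̂ = 4/sqrt(196*u^2 + 16*v^2 + 1).
Evaluating at (u, v) = (5/2, 3):
  L = 7*sqrt(1370)/685, M = 0, N = 2*sqrt(1370)/685.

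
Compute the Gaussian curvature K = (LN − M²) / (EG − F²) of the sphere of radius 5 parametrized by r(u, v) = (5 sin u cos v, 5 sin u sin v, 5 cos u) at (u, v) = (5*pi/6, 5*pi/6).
K = 1/25

Coefficients of the first fundamental form: E = 25, F = 0, G = 25*sin(u)^2.
Coefficients of the second fundamental form: L = -5*sin(u)/Abs(sin(u)), M = 0, N = -5*sin(u)^3/Abs(sin(u)).
Assemble K = (LN − M²)/(EG − F²) = 1/25. At (u, v) = (5*pi/6, 5*pi/6): K = 1/25.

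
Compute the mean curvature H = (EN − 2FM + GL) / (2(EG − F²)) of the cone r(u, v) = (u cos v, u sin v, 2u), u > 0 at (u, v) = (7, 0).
H = sqrt(5)/35

With E = 5, F = 0, G = u^2, L = 0, M = 0, N = 2*sqrt(5)*u^2/(5*Abs(u)), assemble
  H = (EN − 2FM + GL) / (2(EG − F²)) = sqrt(5)/(5*Abs(u)).
At (u, v) = (7, 0): H = sqrt(5)/35.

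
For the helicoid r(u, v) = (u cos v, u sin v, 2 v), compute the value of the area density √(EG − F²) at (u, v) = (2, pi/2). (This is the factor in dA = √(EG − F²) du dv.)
√(EG − F²)|_{(2, pi/2)} = 2*sqrt(2)

E = 1, F = 0, G = u^2 + 4, so EG − F² = u^2 + 4. Taking the positive square root: √(EG − F²) = sqrt(u^2 + 4). At (u, v) = (2, pi/2): 2*sqrt(2).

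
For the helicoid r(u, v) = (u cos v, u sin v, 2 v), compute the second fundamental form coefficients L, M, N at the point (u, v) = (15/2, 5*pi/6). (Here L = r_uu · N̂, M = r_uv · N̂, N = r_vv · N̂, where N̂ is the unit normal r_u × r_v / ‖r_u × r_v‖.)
L = 0;  M = -4*sqrt(241)/241;  N = 0

Compute the unit normal N̂(u, v) = (2*sin(v)/sqrt(u^2 + 4), -2*cos(v)/sqrt(u^2 + 4), u/sqrt(u^2 + 4)), and the second partials r_uu, r_uv, r_vv. Take dot products:
  L(u, v) = r_uu · N̂ = 0,
  M(u, v) = r_uv · N̂ = -2/sqrt(u^2 + 4),
  N(u, v) = r_vv · N̂ = 0.
Evaluating at (u, v) = (15/2, 5*pi/6):
  L = 0, M = -4*sqrt(241)/241, N = 0.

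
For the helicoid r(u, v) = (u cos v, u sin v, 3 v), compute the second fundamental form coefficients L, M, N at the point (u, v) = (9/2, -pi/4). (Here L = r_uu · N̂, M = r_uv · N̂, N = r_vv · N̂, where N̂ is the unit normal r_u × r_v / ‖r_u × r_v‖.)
L = 0;  M = -2*sqrt(13)/13;  N = 0

Compute the unit normal N̂(u, v) = (3*sin(v)/sqrt(u^2 + 9), -3*cos(v)/sqrt(u^2 + 9), u/sqrt(u^2 + 9)), and the second partials r_uu, r_uv, r_vv. Take dot products:
  L(u, v) = r_uu · N̂ = 0,
  M(u, v) = r_uv · N̂ = -3/sqrt(u^2 + 9),
  N(u, v) = r_vv · N̂ = 0.
Evaluating at (u, v) = (9/2, -pi/4):
  L = 0, M = -2*sqrt(13)/13, N = 0.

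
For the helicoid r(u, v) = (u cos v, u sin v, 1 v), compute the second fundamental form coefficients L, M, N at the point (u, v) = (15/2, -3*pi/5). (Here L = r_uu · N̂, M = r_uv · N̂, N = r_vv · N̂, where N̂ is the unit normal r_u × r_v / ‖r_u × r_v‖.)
L = 0;  M = -2*sqrt(229)/229;  N = 0

Compute the unit normal N̂(u, v) = (sin(v)/sqrt(u^2 + 1), -cos(v)/sqrt(u^2 + 1), u/sqrt(u^2 + 1)), and the second partials r_uu, r_uv, r_vv. Take dot products:
  L(u, v) = r_uu · N̂ = 0,
  M(u, v) = r_uv · N̂ = -1/sqrt(u^2 + 1),
  N(u, v) = r_vv · N̂ = 0.
Evaluating at (u, v) = (15/2, -3*pi/5):
  L = 0, M = -2*sqrt(229)/229, N = 0.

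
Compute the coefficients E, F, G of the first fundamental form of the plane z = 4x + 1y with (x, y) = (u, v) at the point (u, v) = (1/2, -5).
E = 17;  F = 4;  G = 2

Partials: r_u = (1, 0, 4), r_v = (0, 1, 1). As functions of (u, v):
  E = r_u · r_u = 17,
  F = r_u · r_v = 4,
  G = r_v · r_v = 2.
Evaluating at (u, v) = (1/2, -5): E = 17, F = 4, G = 2.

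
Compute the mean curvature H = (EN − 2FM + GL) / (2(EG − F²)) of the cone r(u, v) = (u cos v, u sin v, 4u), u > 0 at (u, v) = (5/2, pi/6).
H = 4*sqrt(17)/85

With E = 17, F = 0, G = u^2, L = 0, M = 0, N = 4*sqrt(17)*u^2/(17*Abs(u)), assemble
  H = (EN − 2FM + GL) / (2(EG − F²)) = 2*sqrt(17)/(17*Abs(u)).
At (u, v) = (5/2, pi/6): H = 4*sqrt(17)/85.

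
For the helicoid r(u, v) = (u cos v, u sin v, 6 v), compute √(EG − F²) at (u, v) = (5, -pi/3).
√(EG − F²)|_{(5, -pi/3)} = sqrt(61)

E = 1, F = 0, G = u^2 + 36; EG − F² = u^2 + 36; √(EG − F²) = sqrt(u^2 + 36). At the given point: sqrt(61).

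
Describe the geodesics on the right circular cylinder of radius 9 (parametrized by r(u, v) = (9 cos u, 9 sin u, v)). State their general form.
The cylinder is flat (K = 0) and locally isometric to the plane via the development (u, v) ↦ (9 u, v). Geodesics are the pre-images of straight lines: circles (v constant), vertical lines (u constant), and helices (v = c · u + d) for constants c, d.

A right cylinder has E = 9², F = 0, G = 1, so EG − F² = 9², and L = −9, M = N = 0, giving K = (LN − M²)/(EG − F²) = 0 everywhere. A flat surface is locally isometric to the Euclidean plane via the map (u, v) ↦ (9 u, v). Straight lines in the (x̃, ỹ) plane pull back to: (a) horizontal circles (v = const), (b) vertical generators (u = const), and (c) helices (9 u tan θ = v, i.e. v = c · u + d).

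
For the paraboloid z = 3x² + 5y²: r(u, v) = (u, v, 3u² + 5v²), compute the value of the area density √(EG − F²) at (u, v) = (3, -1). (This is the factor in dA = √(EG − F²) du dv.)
√(EG − F²)|_{(3, -1)} = 5*sqrt(17)

E = 36*u^2 + 1, F = 60*u*v, G = 100*v^2 + 1, so EG − F² = 36*u^2 + 100*v^2 + 1. Taking the positive square root: √(EG − F²) = sqrt(36*u^2 + 100*v^2 + 1). At (u, v) = (3, -1): 5*sqrt(17).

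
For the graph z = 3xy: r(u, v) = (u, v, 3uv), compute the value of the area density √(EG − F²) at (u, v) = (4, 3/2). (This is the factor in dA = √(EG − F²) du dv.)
√(EG − F²)|_{(4, 3/2)} = sqrt(661)/2

E = 9*v^2 + 1, F = 9*u*v, G = 9*u^2 + 1, so EG − F² = 9*u^2 + 9*v^2 + 1. Taking the positive square root: √(EG − F²) = sqrt(9*u^2 + 9*v^2 + 1). At (u, v) = (4, 3/2): sqrt(661)/2.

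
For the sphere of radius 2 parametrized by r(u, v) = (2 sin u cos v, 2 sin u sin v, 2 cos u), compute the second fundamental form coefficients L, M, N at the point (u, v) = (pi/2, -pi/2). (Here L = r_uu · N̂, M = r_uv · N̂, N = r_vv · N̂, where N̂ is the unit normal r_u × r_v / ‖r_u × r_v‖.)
L = -2;  M = 0;  N = -2

Compute the unit normal N̂(u, v) = (sin(u)^2*cos(v)/Abs(sin(u)), sin(u)^2*sin(v)/Abs(sin(u)), sin(2*u)/(2*Abs(sin(u)))), and the second partials r_uu, r_uv, r_vv. Take dot products:
  L(u, v) = r_uu · N̂ = -2*sin(u)/Abs(sin(u)),
  M(u, v) = r_uv · N̂ = 0,
  N(u, v) = r_vv · N̂ = -2*sin(u)^3/Abs(sin(u)).
Evaluating at (u, v) = (pi/2, -pi/2):
  L = -2, M = 0, N = -2.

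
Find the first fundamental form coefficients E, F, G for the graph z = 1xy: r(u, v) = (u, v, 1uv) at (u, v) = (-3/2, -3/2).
E = 13/4;  F = 9/4;  G = 13/4

Partials: r_u = (1, 0, v), r_v = (0, 1, u). As functions of (u, v):
  E = r_u · r_u = v^2 + 1,
  F = r_u · r_v = u*v,
  G = r_v · r_v = u^2 + 1.
Evaluating at (u, v) = (-3/2, -3/2): E = 13/4, F = 9/4, G = 13/4.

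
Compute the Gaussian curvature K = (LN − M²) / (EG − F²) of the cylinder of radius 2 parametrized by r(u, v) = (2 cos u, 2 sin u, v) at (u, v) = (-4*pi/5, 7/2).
K = 0

Coefficients of the first fundamental form: E = 4, F = 0, G = 1.
Coefficients of the second fundamental form: L = -2, M = 0, N = 0.
Assemble K = (LN − M²)/(EG − F²) = 0. At (u, v) = (-4*pi/5, 7/2): K = 0.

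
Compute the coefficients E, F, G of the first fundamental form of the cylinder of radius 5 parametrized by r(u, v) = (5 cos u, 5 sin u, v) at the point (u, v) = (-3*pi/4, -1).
E = 25;  F = 0;  G = 1

Partials: r_u = (-5*sin(u), 5*cos(u), 0), r_v = (0, 0, 1). As functions of (u, v):
  E = r_u · r_u = 25,
  F = r_u · r_v = 0,
  G = r_v · r_v = 1.
Evaluating at (u, v) = (-3*pi/4, -1): E = 25, F = 0, G = 1.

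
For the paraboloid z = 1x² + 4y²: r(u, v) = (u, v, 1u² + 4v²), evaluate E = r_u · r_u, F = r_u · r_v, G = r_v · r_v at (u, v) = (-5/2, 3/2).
E = 26;  F = -60;  G = 145

Partials: r_u = (1, 0, 2*u), r_v = (0, 1, 8*v). As functions of (u, v):
  E = r_u · r_u = 4*u^2 + 1,
  F = r_u · r_v = 16*u*v,
  G = r_v · r_v = 64*v^2 + 1.
Evaluating at (u, v) = (-5/2, 3/2): E = 26, F = -60, G = 145.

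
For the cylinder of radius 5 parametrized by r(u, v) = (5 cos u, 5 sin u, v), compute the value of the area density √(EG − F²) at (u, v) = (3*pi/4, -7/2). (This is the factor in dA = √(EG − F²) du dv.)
√(EG − F²)|_{(3*pi/4, -7/2)} = 5

E = 25, F = 0, G = 1, so EG − F² = 25. Taking the positive square root: √(EG − F²) = 5. At (u, v) = (3*pi/4, -7/2): 5.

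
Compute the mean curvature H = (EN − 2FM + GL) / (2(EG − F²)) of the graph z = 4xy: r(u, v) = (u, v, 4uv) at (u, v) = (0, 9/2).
H = 0

With E = 16*v^2 + 1, F = 16*u*v, G = 16*u^2 + 1, L = 0, M = 4/sqrt(16*u^2 + 16*v^2 + 1), N = 0, assemble
  H = (EN − 2FM + GL) / (2(EG − F²)) = -64*u*v/(16*u^2 + 16*v^2 + 1)^(3/2).
At (u, v) = (0, 9/2): H = 0.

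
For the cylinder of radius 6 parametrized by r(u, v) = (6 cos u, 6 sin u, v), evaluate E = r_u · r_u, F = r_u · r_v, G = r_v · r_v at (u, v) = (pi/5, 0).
E = 36;  F = 0;  G = 1

Partials: r_u = (-6*sin(u), 6*cos(u), 0), r_v = (0, 0, 1). As functions of (u, v):
  E = r_u · r_u = 36,
  F = r_u · r_v = 0,
  G = r_v · r_v = 1.
Evaluating at (u, v) = (pi/5, 0): E = 36, F = 0, G = 1.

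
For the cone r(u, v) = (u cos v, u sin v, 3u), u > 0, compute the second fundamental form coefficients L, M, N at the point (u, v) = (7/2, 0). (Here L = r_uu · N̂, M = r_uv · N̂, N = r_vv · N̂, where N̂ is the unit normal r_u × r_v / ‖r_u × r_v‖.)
L = 0;  M = 0;  N = 21*sqrt(10)/20

Compute the unit normal N̂(u, v) = (-3*sqrt(10)*u*cos(v)/(10*Abs(u)), -3*sqrt(10)*u*sin(v)/(10*Abs(u)), sqrt(10)*u/(10*Abs(u))), and the second partials r_uu, r_uv, r_vv. Take dot products:
  L(u, v) = r_uu · N̂ = 0,
  M(u, v) = r_uv · N̂ = 0,
  N(u, v) = r_vv · N̂ = 3*sqrt(10)*u^2/(10*Abs(u)).
Evaluating at (u, v) = (7/2, 0):
  L = 0, M = 0, N = 21*sqrt(10)/20.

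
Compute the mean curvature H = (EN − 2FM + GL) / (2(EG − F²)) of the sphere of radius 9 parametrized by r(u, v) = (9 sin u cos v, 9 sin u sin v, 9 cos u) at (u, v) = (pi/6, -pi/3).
H = -1/9

With E = 81, F = 0, G = 81*sin(u)^2, L = -9*sin(u)/Abs(sin(u)), M = 0, N = -9*sin(u)^3/Abs(sin(u)), assemble
  H = (EN − 2FM + GL) / (2(EG − F²)) = -sin(u)/(9*Abs(sin(u))).
At (u, v) = (pi/6, -pi/3): H = -1/9.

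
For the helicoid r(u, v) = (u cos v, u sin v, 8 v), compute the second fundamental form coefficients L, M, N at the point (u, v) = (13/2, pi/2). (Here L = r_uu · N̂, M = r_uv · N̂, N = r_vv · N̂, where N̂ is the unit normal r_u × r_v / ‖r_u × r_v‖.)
L = 0;  M = -16*sqrt(17)/85;  N = 0

Compute the unit normal N̂(u, v) = (8*sin(v)/sqrt(u^2 + 64), -8*cos(v)/sqrt(u^2 + 64), u/sqrt(u^2 + 64)), and the second partials r_uu, r_uv, r_vv. Take dot products:
  L(u, v) = r_uu · N̂ = 0,
  M(u, v) = r_uv · N̂ = -8/sqrt(u^2 + 64),
  N(u, v) = r_vv · N̂ = 0.
Evaluating at (u, v) = (13/2, pi/2):
  L = 0, M = -16*sqrt(17)/85, N = 0.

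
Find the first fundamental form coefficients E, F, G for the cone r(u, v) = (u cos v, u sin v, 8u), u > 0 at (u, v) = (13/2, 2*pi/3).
E = 65;  F = 0;  G = 169/4

Partials: r_u = (cos(v), sin(v), 8), r_v = (-u*sin(v), u*cos(v), 0). As functions of (u, v):
  E = r_u · r_u = 65,
  F = r_u · r_v = 0,
  G = r_v · r_v = u^2.
Evaluating at (u, v) = (13/2, 2*pi/3): E = 65, F = 0, G = 169/4.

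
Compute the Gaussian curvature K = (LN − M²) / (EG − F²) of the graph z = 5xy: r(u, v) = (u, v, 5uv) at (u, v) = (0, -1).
K = -25/676

Coefficients of the first fundamental form: E = 25*v^2 + 1, F = 25*u*v, G = 25*u^2 + 1.
Coefficients of the second fundamental form: L = 0, M = 5/sqrt(25*u^2 + 25*v^2 + 1), N = 0.
Assemble K = (LN − M²)/(EG − F²) = -25/(625*u^4 + 1250*u^2*v^2 + 50*u^2 + 625*v^4 + 50*v^2 + 1). At (u, v) = (0, -1): K = -25/676.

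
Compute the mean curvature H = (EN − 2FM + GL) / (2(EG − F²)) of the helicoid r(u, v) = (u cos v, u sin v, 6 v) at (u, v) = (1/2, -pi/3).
H = 0

With E = 1, F = 0, G = u^2 + 36, L = 0, M = -6/sqrt(u^2 + 36), N = 0, assemble
  H = (EN − 2FM + GL) / (2(EG − F²)) = 0.
At (u, v) = (1/2, -pi/3): H = 0.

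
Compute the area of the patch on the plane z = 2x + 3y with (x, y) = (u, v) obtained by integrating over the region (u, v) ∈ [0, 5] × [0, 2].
Area = 10*sqrt(14)

Area = ∫∫ √(EG − F²) du dv with √(EG − F²) = sqrt(14). Integrating over [0, 5] × [0, 2] gives 10*sqrt(14).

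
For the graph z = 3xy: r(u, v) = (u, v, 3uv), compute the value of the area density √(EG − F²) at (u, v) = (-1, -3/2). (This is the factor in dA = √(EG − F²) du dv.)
√(EG − F²)|_{(-1, -3/2)} = 11/2

E = 9*v^2 + 1, F = 9*u*v, G = 9*u^2 + 1, so EG − F² = 9*u^2 + 9*v^2 + 1. Taking the positive square root: √(EG − F²) = sqrt(9*u^2 + 9*v^2 + 1). At (u, v) = (-1, -3/2): 11/2.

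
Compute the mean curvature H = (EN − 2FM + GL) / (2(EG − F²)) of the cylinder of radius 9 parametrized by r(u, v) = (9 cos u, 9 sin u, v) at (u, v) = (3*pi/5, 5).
H = -1/18

With E = 81, F = 0, G = 1, L = -9, M = 0, N = 0, assemble
  H = (EN − 2FM + GL) / (2(EG − F²)) = -1/18.
At (u, v) = (3*pi/5, 5): H = -1/18.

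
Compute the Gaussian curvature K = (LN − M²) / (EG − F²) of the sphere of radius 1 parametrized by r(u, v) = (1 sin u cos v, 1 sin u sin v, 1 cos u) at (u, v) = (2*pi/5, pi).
K = 1

Coefficients of the first fundamental form: E = 1, F = 0, G = sin(u)^2.
Coefficients of the second fundamental form: L = -sin(u)/Abs(sin(u)), M = 0, N = -sin(u)^3/Abs(sin(u)).
Assemble K = (LN − M²)/(EG − F²) = 1. At (u, v) = (2*pi/5, pi): K = 1.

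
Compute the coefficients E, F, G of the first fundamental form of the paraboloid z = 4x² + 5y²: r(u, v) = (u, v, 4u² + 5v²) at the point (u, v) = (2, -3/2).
E = 257;  F = -240;  G = 226

Partials: r_u = (1, 0, 8*u), r_v = (0, 1, 10*v). As functions of (u, v):
  E = r_u · r_u = 64*u^2 + 1,
  F = r_u · r_v = 80*u*v,
  G = r_v · r_v = 100*v^2 + 1.
Evaluating at (u, v) = (2, -3/2): E = 257, F = -240, G = 226.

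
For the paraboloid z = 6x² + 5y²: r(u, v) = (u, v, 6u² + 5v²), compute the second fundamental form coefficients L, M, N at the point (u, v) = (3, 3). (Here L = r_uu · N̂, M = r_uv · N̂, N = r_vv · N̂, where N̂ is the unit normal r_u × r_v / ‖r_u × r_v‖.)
L = 12*sqrt(13)/169;  M = 0;  N = 10*sqrt(13)/169

Compute the unit normal N̂(u, v) = (-12*u/sqrt(144*u^2 + 100*v^2 + 1), -10*v/sqrt(144*u^2 + 100*v^2 + 1), 1/sqrt(144*u^2 + 100*v^2 + 1)), and the second partials r_uu, r_uv, r_vv. Take dot products:
  L(u, v) = r_uu · N̂ = 12/sqrt(144*u^2 + 100*v^2 + 1),
  M(u, v) = r_uv · N̂ = 0,
  N(u, v) = r_vv · N̂ = 10/sqrt(144*u^2 + 100*v^2 + 1).
Evaluating at (u, v) = (3, 3):
  L = 12*sqrt(13)/169, M = 0, N = 10*sqrt(13)/169.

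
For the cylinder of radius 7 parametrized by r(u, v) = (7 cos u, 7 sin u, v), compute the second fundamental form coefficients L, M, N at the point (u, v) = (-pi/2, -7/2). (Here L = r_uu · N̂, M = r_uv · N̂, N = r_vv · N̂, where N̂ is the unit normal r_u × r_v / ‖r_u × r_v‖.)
L = -7;  M = 0;  N = 0

Compute the unit normal N̂(u, v) = (cos(u), sin(u), 0), and the second partials r_uu, r_uv, r_vv. Take dot products:
  L(u, v) = r_uu · N̂ = -7,
  M(u, v) = r_uv · N̂ = 0,
  N(u, v) = r_vv · N̂ = 0.
Evaluating at (u, v) = (-pi/2, -7/2):
  L = -7, M = 0, N = 0.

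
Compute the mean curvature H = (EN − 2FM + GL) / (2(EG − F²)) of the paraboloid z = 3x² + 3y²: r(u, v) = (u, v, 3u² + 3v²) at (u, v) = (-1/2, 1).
H = 141*sqrt(46)/2116

With E = 36*u^2 + 1, F = 36*u*v, G = 36*v^2 + 1, L = 6/sqrt(36*u^2 + 36*v^2 + 1), M = 0, N = 6/sqrt(36*u^2 + 36*v^2 + 1), assemble
  H = (EN − 2FM + GL) / (2(EG − F²)) = 6*(18*u^2 + 18*v^2 + 1)/(36*u^2 + 36*v^2 + 1)^(3/2).
At (u, v) = (-1/2, 1): H = 141*sqrt(46)/2116.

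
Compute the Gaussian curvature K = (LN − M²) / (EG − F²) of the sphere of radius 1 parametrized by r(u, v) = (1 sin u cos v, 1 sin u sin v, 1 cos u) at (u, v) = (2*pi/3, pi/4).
K = 1

Coefficients of the first fundamental form: E = 1, F = 0, G = sin(u)^2.
Coefficients of the second fundamental form: L = -sin(u)/Abs(sin(u)), M = 0, N = -sin(u)^3/Abs(sin(u)).
Assemble K = (LN − M²)/(EG − F²) = 1. At (u, v) = (2*pi/3, pi/4): K = 1.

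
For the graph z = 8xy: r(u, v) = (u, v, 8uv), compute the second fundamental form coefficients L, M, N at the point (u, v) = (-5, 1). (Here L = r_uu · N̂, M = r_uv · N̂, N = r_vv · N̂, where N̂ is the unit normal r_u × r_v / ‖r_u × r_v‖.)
L = 0;  M = 8*sqrt(185)/555;  N = 0

Compute the unit normal N̂(u, v) = (-8*v/sqrt(64*u^2 + 64*v^2 + 1), -8*u/sqrt(64*u^2 + 64*v^2 + 1), 1/sqrt(64*u^2 + 64*v^2 + 1)), and the second partials r_uu, r_uv, r_vv. Take dot products:
  L(u, v) = r_uu · N̂ = 0,
  M(u, v) = r_uv · N̂ = 8/sqrt(64*u^2 + 64*v^2 + 1),
  N(u, v) = r_vv · N̂ = 0.
Evaluating at (u, v) = (-5, 1):
  L = 0, M = 8*sqrt(185)/555, N = 0.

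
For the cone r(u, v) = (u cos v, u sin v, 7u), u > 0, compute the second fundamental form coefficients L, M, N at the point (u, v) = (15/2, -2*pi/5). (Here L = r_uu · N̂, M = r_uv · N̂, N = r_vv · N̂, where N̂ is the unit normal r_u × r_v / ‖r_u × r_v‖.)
L = 0;  M = 0;  N = 21*sqrt(2)/4

Compute the unit normal N̂(u, v) = (-7*sqrt(2)*u*cos(v)/(10*Abs(u)), -7*sqrt(2)*u*sin(v)/(10*Abs(u)), sqrt(2)*u/(10*Abs(u))), and the second partials r_uu, r_uv, r_vv. Take dot products:
  L(u, v) = r_uu · N̂ = 0,
  M(u, v) = r_uv · N̂ = 0,
  N(u, v) = r_vv · N̂ = 7*sqrt(2)*u^2/(10*Abs(u)).
Evaluating at (u, v) = (15/2, -2*pi/5):
  L = 0, M = 0, N = 21*sqrt(2)/4.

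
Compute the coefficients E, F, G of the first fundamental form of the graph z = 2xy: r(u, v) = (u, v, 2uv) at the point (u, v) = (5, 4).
E = 65;  F = 80;  G = 101

Partials: r_u = (1, 0, 2*v), r_v = (0, 1, 2*u). As functions of (u, v):
  E = r_u · r_u = 4*v^2 + 1,
  F = r_u · r_v = 4*u*v,
  G = r_v · r_v = 4*u^2 + 1.
Evaluating at (u, v) = (5, 4): E = 65, F = 80, G = 101.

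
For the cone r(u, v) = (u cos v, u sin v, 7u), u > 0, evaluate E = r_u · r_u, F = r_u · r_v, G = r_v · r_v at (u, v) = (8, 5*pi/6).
E = 50;  F = 0;  G = 64

Partials: r_u = (cos(v), sin(v), 7), r_v = (-u*sin(v), u*cos(v), 0). As functions of (u, v):
  E = r_u · r_u = 50,
  F = r_u · r_v = 0,
  G = r_v · r_v = u^2.
Evaluating at (u, v) = (8, 5*pi/6): E = 50, F = 0, G = 64.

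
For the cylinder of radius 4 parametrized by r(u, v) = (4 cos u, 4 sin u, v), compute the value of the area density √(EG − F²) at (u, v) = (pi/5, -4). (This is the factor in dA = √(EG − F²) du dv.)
√(EG − F²)|_{(pi/5, -4)} = 4

E = 16, F = 0, G = 1, so EG − F² = 16. Taking the positive square root: √(EG − F²) = 4. At (u, v) = (pi/5, -4): 4.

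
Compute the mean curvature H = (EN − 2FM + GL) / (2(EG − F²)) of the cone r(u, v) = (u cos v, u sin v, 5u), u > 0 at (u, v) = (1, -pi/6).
H = 5*sqrt(26)/52

With E = 26, F = 0, G = u^2, L = 0, M = 0, N = 5*sqrt(26)*u^2/(26*Abs(u)), assemble
  H = (EN − 2FM + GL) / (2(EG − F²)) = 5*sqrt(26)/(52*Abs(u)).
At (u, v) = (1, -pi/6): H = 5*sqrt(26)/52.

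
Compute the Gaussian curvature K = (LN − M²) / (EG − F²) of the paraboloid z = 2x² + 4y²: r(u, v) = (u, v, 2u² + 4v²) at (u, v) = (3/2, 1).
K = 32/10201

Coefficients of the first fundamental form: E = 16*u^2 + 1, F = 32*u*v, G = 64*v^2 + 1.
Coefficients of the second fundamental form: L = 4/sqrt(16*u^2 + 64*v^2 + 1), M = 0, N = 8/sqrt(16*u^2 + 64*v^2 + 1).
Assemble K = (LN − M²)/(EG − F²) = 32/(256*u^4 + 2048*u^2*v^2 + 32*u^2 + 4096*v^4 + 128*v^2 + 1). At (u, v) = (3/2, 1): K = 32/10201.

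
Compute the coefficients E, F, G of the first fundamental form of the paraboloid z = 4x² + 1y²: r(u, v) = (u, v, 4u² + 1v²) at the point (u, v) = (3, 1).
E = 577;  F = 48;  G = 5

Partials: r_u = (1, 0, 8*u), r_v = (0, 1, 2*v). As functions of (u, v):
  E = r_u · r_u = 64*u^2 + 1,
  F = r_u · r_v = 16*u*v,
  G = r_v · r_v = 4*v^2 + 1.
Evaluating at (u, v) = (3, 1): E = 577, F = 48, G = 5.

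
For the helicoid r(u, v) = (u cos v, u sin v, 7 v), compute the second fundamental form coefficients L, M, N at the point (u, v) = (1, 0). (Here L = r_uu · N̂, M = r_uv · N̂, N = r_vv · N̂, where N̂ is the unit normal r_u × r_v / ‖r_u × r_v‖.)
L = 0;  M = -7*sqrt(2)/10;  N = 0

Compute the unit normal N̂(u, v) = (7*sin(v)/sqrt(u^2 + 49), -7*cos(v)/sqrt(u^2 + 49), u/sqrt(u^2 + 49)), and the second partials r_uu, r_uv, r_vv. Take dot products:
  L(u, v) = r_uu · N̂ = 0,
  M(u, v) = r_uv · N̂ = -7/sqrt(u^2 + 49),
  N(u, v) = r_vv · N̂ = 0.
Evaluating at (u, v) = (1, 0):
  L = 0, M = -7*sqrt(2)/10, N = 0.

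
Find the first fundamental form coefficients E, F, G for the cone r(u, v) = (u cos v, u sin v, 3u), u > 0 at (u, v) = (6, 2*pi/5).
E = 10;  F = 0;  G = 36

Partials: r_u = (cos(v), sin(v), 3), r_v = (-u*sin(v), u*cos(v), 0). As functions of (u, v):
  E = r_u · r_u = 10,
  F = r_u · r_v = 0,
  G = r_v · r_v = u^2.
Evaluating at (u, v) = (6, 2*pi/5): E = 10, F = 0, G = 36.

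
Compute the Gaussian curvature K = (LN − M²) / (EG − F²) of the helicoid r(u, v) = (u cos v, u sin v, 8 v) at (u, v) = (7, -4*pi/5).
K = -64/12769

Coefficients of the first fundamental form: E = 1, F = 0, G = u^2 + 64.
Coefficients of the second fundamental form: L = 0, M = -8/sqrt(u^2 + 64), N = 0.
Assemble K = (LN − M²)/(EG − F²) = -64/(u^2 + 64)^2. At (u, v) = (7, -4*pi/5): K = -64/12769.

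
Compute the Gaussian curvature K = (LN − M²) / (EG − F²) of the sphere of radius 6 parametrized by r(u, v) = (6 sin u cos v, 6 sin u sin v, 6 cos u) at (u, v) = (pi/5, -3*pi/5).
K = 1/36

Coefficients of the first fundamental form: E = 36, F = 0, G = 36*sin(u)^2.
Coefficients of the second fundamental form: L = -6*sin(u)/Abs(sin(u)), M = 0, N = -6*sin(u)^3/Abs(sin(u)).
Assemble K = (LN − M²)/(EG − F²) = 1/36. At (u, v) = (pi/5, -3*pi/5): K = 1/36.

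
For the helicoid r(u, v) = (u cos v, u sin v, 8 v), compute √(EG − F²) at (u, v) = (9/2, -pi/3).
√(EG − F²)|_{(9/2, -pi/3)} = sqrt(337)/2

E = 1, F = 0, G = u^2 + 64; EG − F² = u^2 + 64; √(EG − F²) = sqrt(u^2 + 64). At the given point: sqrt(337)/2.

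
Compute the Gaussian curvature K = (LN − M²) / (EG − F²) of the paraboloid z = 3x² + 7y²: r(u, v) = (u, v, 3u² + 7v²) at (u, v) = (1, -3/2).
K = 21/57121

Coefficients of the first fundamental form: E = 36*u^2 + 1, F = 84*u*v, G = 196*v^2 + 1.
Coefficients of the second fundamental form: L = 6/sqrt(36*u^2 + 196*v^2 + 1), M = 0, N = 14/sqrt(36*u^2 + 196*v^2 + 1).
Assemble K = (LN − M²)/(EG − F²) = 84/(1296*u^4 + 14112*u^2*v^2 + 72*u^2 + 38416*v^4 + 392*v^2 + 1). At (u, v) = (1, -3/2): K = 21/57121.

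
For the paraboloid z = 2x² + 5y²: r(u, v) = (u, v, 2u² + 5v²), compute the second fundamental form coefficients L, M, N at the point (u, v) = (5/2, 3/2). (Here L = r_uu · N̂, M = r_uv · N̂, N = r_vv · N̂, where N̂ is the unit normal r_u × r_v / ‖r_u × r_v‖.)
L = 2*sqrt(326)/163;  M = 0;  N = 5*sqrt(326)/163

Compute the unit normal N̂(u, v) = (-4*u/sqrt(16*u^2 + 100*v^2 + 1), -10*v/sqrt(16*u^2 + 100*v^2 + 1), 1/sqrt(16*u^2 + 100*v^2 + 1)), and the second partials r_uu, r_uv, r_vv. Take dot products:
  L(u, v) = r_uu · N̂ = 4/sqrt(16*u^2 + 100*v^2 + 1),
  M(u, v) = r_uv · N̂ = 0,
  N(u, v) = r_vv · N̂ = 10/sqrt(16*u^2 + 100*v^2 + 1).
Evaluating at (u, v) = (5/2, 3/2):
  L = 2*sqrt(326)/163, M = 0, N = 5*sqrt(326)/163.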